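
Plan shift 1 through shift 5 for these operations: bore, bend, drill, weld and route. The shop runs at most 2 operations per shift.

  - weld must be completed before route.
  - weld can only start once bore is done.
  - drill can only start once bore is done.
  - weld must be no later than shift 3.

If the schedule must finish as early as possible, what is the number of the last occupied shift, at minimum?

The precedence chain requires at least 3 distinct shifts.
With at most 2 per shift and 5 operations, at least 3 shifts are needed.
3 works (last occupied shift: shift 3): for example route in shift 3, weld in shift 2, drill in shift 2, bend in shift 1, bore in shift 1.

shift 3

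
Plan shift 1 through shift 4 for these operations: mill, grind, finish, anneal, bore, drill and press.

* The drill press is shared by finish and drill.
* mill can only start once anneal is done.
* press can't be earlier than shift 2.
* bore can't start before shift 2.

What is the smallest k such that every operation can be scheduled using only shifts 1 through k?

2

The precedence chain requires at least 2 distinct shifts.
2 works (last occupied shift: shift 2): for example drill -> shift 2, finish -> shift 1, bore -> shift 2, press -> shift 2, mill -> shift 2, grind -> shift 1, anneal -> shift 1.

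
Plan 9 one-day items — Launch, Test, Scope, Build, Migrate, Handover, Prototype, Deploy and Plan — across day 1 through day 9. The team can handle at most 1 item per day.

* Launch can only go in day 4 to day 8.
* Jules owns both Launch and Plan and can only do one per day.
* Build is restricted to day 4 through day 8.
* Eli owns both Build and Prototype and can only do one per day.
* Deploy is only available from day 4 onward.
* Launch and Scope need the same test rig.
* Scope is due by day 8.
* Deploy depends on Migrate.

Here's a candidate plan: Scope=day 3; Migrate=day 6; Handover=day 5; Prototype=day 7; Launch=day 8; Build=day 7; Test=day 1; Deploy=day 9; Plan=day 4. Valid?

Jules owns both Launch and Plan and can only do one per day — holds.
Scope is due by day 8 — holds.
Launch and Scope need the same test rig — holds.
Launch can only go in day 4 to day 8 — holds.
Deploy is only available from day 4 onward — holds.
The team can handle at most 1 item per day — violated.
Eli owns both Build and Prototype and can only do one per day — violated.
Build is restricted to day 4 through day 8 — holds.
Deploy depends on Migrate — holds.

Invalid. Eli owns both Build and Prototype and can only do one per day.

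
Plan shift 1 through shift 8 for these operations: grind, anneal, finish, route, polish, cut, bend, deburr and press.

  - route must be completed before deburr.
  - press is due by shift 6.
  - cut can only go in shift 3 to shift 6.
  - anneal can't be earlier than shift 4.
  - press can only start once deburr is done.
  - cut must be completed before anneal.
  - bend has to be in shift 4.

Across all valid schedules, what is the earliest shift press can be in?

shift 3

Precedence pushes press to at least shift 3; press's own window allows nothing later than shift 6.
press at shift 3 is achievable: anneal -> shift 4; deburr -> shift 2; route -> shift 1; cut -> shift 3; bend -> shift 4; grind -> shift 1; press -> shift 3; finish -> shift 1; polish -> shift 1.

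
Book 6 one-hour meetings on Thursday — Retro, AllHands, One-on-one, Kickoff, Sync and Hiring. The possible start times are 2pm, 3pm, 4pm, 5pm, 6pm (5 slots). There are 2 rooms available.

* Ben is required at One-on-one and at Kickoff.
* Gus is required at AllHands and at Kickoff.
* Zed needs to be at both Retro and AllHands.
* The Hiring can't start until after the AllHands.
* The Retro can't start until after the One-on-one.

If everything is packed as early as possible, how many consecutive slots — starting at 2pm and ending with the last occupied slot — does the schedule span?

3

The precedence chain requires at least 2 distinct slots.
With at most 2 per slot and 6 meetings, at least 3 slots are needed.
3 works (last occupied slot: 4pm): for example One-on-one in 2pm, AllHands in 2pm, Retro in 3pm, Sync in 4pm, Hiring in 3pm, Kickoff in 4pm.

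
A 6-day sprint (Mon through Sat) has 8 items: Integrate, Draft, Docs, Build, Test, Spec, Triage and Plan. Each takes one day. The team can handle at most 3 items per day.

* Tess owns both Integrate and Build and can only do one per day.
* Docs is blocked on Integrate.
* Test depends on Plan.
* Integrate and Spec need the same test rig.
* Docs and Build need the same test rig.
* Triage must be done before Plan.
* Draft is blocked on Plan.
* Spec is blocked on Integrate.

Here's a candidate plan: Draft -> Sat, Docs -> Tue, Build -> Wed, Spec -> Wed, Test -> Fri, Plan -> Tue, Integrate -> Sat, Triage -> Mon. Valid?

No — it violates: Docs is blocked on Integrate

Integrate and Spec need the same test rig — holds.
Docs and Build need the same test rig — holds.
Triage must be done before Plan — holds.
Tess owns both Integrate and Build and can only do one per day — holds.
Spec is blocked on Integrate — violated.
Test depends on Plan — holds.
Docs is blocked on Integrate — violated.
Draft is blocked on Plan — holds.
The team can handle at most 3 items per day — holds.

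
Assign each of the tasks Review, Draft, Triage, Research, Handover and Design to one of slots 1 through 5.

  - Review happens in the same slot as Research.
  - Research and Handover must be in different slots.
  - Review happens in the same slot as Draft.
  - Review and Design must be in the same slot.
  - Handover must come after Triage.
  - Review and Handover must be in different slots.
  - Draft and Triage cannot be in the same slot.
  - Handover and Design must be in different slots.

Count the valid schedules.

Splitting on Review: it can be 1 (6), 2 (6), 3 (6), 4 (6), 5 (6). Listing each branch's schedules as (Draft, Triage, Research, Handover, Design):
Review=1: (1,2,1,3,1) (1,2,1,4,1) (1,2,1,5,1) (1,3,1,4,1) (1,3,1,5,1) (1,4,1,5,1) — 6.
Review=2: (2,1,2,3,2) (2,1,2,4,2) (2,1,2,5,2) (2,3,2,4,2) (2,3,2,5,2) (2,4,2,5,2) — 6.
Review=3: (3,1,3,2,3) (3,1,3,4,3) (3,1,3,5,3) (3,2,3,4,3) (3,2,3,5,3) (3,4,3,5,3) — 6.
Review=4: (4,1,4,2,4) (4,1,4,3,4) (4,1,4,5,4) (4,2,4,3,4) (4,2,4,5,4) (4,3,4,5,4) — 6.
Review=5: (5,1,5,2,5) (5,1,5,3,5) (5,1,5,4,5) (5,2,5,3,5) (5,2,5,4,5) (5,3,5,4,5) — 6.
Summing: 6 + 6 + 6 + 6 + 6 = 30.

30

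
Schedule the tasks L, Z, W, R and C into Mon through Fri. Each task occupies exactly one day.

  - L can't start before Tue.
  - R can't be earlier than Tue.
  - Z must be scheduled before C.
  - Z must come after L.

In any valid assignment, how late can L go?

L is available from Tue; downstream work caps L at Wed.
L at Wed is achievable: L -> Wed, R -> Tue, C -> Fri, Z -> Thu, W -> Mon.

Wed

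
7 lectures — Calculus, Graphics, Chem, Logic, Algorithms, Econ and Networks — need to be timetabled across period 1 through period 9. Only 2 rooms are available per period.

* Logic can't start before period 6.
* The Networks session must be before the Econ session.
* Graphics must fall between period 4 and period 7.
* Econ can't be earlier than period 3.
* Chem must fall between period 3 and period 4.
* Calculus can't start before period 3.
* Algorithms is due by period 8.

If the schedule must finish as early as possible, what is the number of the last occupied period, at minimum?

6

The precedence chain requires at least 2 distinct periods.
With at most 2 per period and 7 lectures, at least 4 periods are needed.
Logic can't be placed before period 6, so the schedule must run through at least period 6.
6 works (last occupied period: period 6): for example Algorithms -> period 1, Econ -> period 3, Networks -> period 1, Logic -> period 6, Graphics -> period 4, Chem -> period 3, Calculus -> period 4.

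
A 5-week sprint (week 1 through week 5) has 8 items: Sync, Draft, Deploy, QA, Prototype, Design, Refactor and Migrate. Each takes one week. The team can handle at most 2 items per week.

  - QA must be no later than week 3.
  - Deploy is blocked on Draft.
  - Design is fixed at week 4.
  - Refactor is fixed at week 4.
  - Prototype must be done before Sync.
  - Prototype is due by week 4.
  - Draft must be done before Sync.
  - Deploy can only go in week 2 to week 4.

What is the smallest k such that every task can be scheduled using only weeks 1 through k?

4 weeks

The precedence chain requires at least 2 distinct weeks.
With at most 2 per week and 8 tasks, at least 4 weeks are needed.
Design can't be placed before week 4, so the schedule must run through at least week 4.
4 works (last occupied week: week 4): for example Migrate in week 3, Deploy in week 2, QA in week 1, Design in week 4, Draft in week 1, Sync in week 3, Prototype in week 2, Refactor in week 4.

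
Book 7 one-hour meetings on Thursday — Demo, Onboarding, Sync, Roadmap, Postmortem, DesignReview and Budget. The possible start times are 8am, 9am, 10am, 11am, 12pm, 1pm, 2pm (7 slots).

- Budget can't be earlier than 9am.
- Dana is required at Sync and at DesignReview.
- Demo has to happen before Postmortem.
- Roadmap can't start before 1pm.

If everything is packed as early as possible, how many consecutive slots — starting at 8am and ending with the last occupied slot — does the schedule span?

6 slots

The precedence chain requires at least 2 distinct slots.
Roadmap can't be placed before 1pm — that is slot 6 counting from 8am — so the schedule must run through at least 6 slots.
6 works (last occupied slot: 1pm): for example Roadmap in 1pm, Budget in 9am, Sync in 8am, Demo in 8am, Postmortem in 9am, Onboarding in 8am, DesignReview in 9am.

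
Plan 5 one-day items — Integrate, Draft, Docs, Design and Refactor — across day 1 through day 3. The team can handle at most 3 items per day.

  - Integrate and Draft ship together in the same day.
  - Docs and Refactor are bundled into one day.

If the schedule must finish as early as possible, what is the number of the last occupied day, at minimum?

day 2

With at most 3 per day and 5 work items, at least 2 days are needed.
2 works (last occupied day: day 2): for example Refactor in day 2; Docs in day 2; Draft in day 1; Design in day 1; Integrate in day 1.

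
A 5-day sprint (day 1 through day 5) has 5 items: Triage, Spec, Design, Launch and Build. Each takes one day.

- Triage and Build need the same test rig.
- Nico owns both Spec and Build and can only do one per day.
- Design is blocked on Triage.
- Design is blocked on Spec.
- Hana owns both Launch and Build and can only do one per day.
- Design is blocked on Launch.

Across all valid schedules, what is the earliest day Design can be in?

Precedence pushes Design to at least day 2.
Design at day 2 is achievable: Spec in day 1; Triage in day 1; Launch in day 1; Build in day 2; Design in day 2.

day 2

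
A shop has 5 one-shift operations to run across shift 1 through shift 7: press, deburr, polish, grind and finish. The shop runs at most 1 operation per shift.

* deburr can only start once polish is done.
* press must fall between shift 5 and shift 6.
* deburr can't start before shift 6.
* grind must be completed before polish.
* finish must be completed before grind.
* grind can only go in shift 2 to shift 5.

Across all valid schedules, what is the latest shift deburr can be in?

shift 7

Deburr is available from shift 6.
deburr at shift 7 is achievable: finish -> shift 1; polish -> shift 3; press -> shift 5; deburr -> shift 7; grind -> shift 2.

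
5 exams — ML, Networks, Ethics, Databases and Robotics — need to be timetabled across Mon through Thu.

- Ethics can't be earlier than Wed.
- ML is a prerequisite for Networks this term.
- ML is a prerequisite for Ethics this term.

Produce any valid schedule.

Ethics -> Wed; Robotics -> Mon; Networks -> Tue; ML -> Mon; Databases -> Mon

Checking: ML(Mon) before Networks(Tue); ML(Mon) before Ethics(Wed); Ethics=Wed in [Wed,Thu].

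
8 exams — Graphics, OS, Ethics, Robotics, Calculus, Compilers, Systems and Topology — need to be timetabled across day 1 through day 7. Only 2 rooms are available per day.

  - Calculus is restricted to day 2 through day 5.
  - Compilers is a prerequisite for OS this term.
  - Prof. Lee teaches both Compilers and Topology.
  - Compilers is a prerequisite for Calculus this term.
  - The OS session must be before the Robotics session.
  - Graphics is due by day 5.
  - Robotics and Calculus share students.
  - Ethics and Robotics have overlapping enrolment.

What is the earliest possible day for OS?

Precedence pushes OS to at least day 2; downstream work caps OS at day 6.
OS at day 2 is achievable: Compilers -> day 1; Ethics -> day 4; OS -> day 2; Calculus -> day 2; Robotics -> day 3; Topology -> day 4; Systems -> day 3; Graphics -> day 1.

day 2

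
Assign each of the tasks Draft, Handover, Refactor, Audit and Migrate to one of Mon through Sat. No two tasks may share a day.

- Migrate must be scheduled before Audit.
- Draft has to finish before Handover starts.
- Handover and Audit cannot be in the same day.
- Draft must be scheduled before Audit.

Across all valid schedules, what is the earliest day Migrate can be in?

Downstream work caps Migrate at Fri.
Migrate at Mon is achievable: Handover=Thu, Migrate=Mon, Audit=Wed, Refactor=Fri, Draft=Tue.

Mon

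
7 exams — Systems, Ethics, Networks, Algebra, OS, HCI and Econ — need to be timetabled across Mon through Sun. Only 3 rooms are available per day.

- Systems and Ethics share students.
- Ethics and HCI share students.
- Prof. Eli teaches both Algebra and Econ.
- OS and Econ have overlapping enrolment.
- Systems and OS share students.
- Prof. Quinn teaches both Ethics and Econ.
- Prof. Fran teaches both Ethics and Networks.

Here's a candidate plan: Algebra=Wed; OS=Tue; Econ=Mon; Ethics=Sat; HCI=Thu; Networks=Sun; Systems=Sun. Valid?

Yes, all constraints hold

Ethics and HCI share students — holds.
Systems and OS share students — holds.
Only 3 rooms are available per day — holds.
Systems and Ethics share students — holds.
Prof. Quinn teaches both Ethics and Econ — holds.
Prof. Eli teaches both Algebra and Econ — holds.
Prof. Fran teaches both Ethics and Networks — holds.
OS and Econ have overlapping enrolment — holds.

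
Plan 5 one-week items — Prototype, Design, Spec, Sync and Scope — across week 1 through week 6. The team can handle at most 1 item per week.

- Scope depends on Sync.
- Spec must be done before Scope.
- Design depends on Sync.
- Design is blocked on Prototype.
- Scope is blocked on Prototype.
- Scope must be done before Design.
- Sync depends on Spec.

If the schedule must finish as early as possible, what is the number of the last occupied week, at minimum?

The precedence chain requires at least 4 distinct weeks.
With at most 1 per week and 5 work items, at least 5 weeks are needed.
5 works (last occupied week: week 5): for example Design -> week 5, Prototype -> week 3, Spec -> week 1, Scope -> week 4, Sync -> week 2.

5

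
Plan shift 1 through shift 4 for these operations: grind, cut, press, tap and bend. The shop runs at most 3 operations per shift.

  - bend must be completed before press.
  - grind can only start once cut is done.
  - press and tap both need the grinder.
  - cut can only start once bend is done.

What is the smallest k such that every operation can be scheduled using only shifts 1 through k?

3 shifts

The precedence chain requires at least 3 distinct shifts.
With at most 3 per shift and 5 operations, at least 2 shifts are needed.
3 works (last occupied shift: shift 3): for example cut in shift 2; bend in shift 1; press in shift 2; grind in shift 3; tap in shift 1.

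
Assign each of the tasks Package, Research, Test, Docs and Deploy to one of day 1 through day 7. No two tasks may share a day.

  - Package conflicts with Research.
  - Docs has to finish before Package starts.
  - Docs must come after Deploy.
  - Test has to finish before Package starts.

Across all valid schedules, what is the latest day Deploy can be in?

day 5

Downstream work caps Deploy at day 5.
Deploy at day 5 is achievable: Deploy=day 5, Package=day 7, Docs=day 6, Research=day 2, Test=day 1.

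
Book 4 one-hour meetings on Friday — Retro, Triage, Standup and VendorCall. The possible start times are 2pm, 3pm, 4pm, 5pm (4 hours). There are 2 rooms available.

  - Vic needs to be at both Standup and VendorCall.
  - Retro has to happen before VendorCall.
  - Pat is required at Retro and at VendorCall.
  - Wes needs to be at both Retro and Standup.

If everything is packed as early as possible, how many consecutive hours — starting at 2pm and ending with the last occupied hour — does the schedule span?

3

The precedence chain requires at least 2 distinct hours.
With at most 2 per hour and 4 meetings, at least 2 hours are needed.
Could 2 hours be enough, i.e. nothing placed later than 3pm? No: VendorCall must come after Retro (at 2pm or later) → {3pm}; Retro must come before VendorCall (at 3pm or earlier) → {2pm}; Standup can't share with VendorCall (3pm) → {2pm}; Standup can't share with Retro (2pm) → nothing is left.
So 2 hours is not enough.
3 works (last occupied hour: 4pm): for example Retro -> 2pm; VendorCall -> 3pm; Triage -> 2pm; Standup -> 4pm.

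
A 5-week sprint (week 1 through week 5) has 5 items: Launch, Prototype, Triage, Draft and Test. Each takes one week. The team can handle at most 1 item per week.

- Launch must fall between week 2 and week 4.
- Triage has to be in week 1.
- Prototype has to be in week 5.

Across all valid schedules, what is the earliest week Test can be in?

week 2

Test at week 2 is achievable: Prototype -> week 5; Triage -> week 1; Test -> week 2; Launch -> week 3; Draft -> week 4.
Nothing earlier works — the capacity limit rule out every week before week 2.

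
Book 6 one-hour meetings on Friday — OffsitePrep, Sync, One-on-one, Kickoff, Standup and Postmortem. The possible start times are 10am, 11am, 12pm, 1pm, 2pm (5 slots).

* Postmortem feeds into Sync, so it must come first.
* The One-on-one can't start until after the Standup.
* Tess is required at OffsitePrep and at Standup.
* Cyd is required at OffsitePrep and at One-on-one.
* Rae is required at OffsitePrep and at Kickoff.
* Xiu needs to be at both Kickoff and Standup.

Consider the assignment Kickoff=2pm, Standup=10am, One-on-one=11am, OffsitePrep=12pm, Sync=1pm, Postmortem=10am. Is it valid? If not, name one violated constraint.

Yes

Postmortem feeds into Sync, so it must come first — holds.
Xiu needs to be at both Kickoff and Standup — holds.
Tess is required at OffsitePrep and at Standup — holds.
Cyd is required at OffsitePrep and at One-on-one — holds.
Rae is required at OffsitePrep and at Kickoff — holds.
The One-on-one can't start until after the Standup — holds.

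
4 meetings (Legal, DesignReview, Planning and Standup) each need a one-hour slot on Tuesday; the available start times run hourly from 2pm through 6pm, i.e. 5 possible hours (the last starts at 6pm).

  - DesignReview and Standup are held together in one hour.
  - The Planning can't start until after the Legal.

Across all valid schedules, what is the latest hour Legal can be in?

5pm

Downstream work caps Legal at 5pm.
Legal at 5pm is achievable: Legal=5pm, DesignReview=2pm, Planning=6pm, Standup=2pm.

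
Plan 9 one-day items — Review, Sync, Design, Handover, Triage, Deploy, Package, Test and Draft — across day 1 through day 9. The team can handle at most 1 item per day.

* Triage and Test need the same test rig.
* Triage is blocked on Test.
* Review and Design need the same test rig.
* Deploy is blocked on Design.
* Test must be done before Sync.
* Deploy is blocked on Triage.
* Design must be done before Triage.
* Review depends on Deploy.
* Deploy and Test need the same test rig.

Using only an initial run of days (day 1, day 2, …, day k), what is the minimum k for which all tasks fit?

9 days

The precedence chain requires at least 4 distinct days.
With at most 1 per day and 9 tasks, at least 9 days are needed.
9 works (last occupied day: day 9): for example Deploy=day 4, Draft=day 9, Sync=day 6, Review=day 5, Triage=day 3, Handover=day 7, Package=day 8, Design=day 1, Test=day 2.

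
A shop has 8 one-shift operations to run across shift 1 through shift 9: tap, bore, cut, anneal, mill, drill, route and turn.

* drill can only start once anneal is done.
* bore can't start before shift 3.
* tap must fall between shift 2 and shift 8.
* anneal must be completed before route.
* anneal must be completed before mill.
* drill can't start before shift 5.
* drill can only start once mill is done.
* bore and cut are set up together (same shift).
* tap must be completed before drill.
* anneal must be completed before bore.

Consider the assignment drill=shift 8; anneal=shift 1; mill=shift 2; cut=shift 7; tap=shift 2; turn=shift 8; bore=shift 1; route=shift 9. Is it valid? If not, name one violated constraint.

tap must fall between shift 2 and shift 8 — holds.
anneal must be completed before mill — holds.
drill can only start once anneal is done — holds.
anneal must be completed before bore — violated.
bore can't start before shift 3 — violated.
drill can't start before shift 5 — holds.
drill can only start once mill is done — holds.
anneal must be completed before route — holds.
tap must be completed before drill — holds.
bore and cut are set up together (same shift) — violated.

No — it violates: bore can't start before shift 3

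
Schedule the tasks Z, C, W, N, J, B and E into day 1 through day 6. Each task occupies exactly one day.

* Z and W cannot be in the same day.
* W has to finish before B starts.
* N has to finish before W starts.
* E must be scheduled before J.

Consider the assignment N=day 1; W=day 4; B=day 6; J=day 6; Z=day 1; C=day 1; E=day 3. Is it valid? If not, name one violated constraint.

Z and W cannot be in the same day — holds.
E must be scheduled before J — holds.
W has to finish before B starts — holds.
N has to finish before W starts — holds.

Yes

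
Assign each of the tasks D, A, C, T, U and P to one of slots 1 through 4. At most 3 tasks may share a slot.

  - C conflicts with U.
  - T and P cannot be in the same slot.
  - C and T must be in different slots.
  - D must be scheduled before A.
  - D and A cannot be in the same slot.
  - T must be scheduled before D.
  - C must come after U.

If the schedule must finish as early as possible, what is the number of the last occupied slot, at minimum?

slot 3

The precedence chain requires at least 3 distinct slots.
With at most 3 per slot and 6 tasks, at least 2 slots are needed.
3 works (last occupied slot: 3): for example U=1; A=3; C=2; T=1; P=2; D=2.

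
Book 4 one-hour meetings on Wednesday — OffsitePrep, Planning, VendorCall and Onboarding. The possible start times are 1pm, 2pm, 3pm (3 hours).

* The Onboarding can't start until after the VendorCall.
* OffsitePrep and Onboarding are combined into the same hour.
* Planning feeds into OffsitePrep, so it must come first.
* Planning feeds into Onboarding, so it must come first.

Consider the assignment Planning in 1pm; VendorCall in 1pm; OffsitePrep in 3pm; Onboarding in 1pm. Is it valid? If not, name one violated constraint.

Planning feeds into Onboarding, so it must come first — violated.
Planning feeds into OffsitePrep, so it must come first — holds.
OffsitePrep and Onboarding are combined into the same hour — violated.
The Onboarding can't start until after the VendorCall — violated.

No. OffsitePrep and Onboarding are combined into the same hour is not satisfied.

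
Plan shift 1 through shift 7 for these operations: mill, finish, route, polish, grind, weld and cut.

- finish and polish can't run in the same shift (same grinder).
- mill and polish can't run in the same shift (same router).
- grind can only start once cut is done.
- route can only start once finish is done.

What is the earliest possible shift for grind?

shift 2

Precedence pushes grind to at least shift 2.
grind at shift 2 is achievable: finish -> shift 1, grind -> shift 2, route -> shift 2, cut -> shift 1, mill -> shift 1, polish -> shift 2, weld -> shift 1.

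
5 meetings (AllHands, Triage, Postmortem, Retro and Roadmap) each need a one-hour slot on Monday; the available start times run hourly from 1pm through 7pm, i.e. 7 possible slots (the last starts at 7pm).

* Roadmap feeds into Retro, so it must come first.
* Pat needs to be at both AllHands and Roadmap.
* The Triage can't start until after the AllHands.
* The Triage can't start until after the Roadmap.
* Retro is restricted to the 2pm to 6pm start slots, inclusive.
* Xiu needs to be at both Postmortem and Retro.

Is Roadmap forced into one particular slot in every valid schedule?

No

Roadmap can be 1pm (e.g. Retro -> 2pm, AllHands -> 2pm, Roadmap -> 1pm, Triage -> 3pm, Postmortem -> 1pm) or 2pm (e.g. Postmortem=1pm, AllHands=1pm, Triage=3pm, Roadmap=2pm, Retro=3pm).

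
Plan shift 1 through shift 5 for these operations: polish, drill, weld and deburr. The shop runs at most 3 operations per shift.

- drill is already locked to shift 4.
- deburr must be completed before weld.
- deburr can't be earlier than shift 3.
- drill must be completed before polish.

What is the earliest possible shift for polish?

Precedence pushes polish to at least shift 5.
polish at shift 5 is achievable: weld=shift 4, drill=shift 4, deburr=shift 3, polish=shift 5.

shift 5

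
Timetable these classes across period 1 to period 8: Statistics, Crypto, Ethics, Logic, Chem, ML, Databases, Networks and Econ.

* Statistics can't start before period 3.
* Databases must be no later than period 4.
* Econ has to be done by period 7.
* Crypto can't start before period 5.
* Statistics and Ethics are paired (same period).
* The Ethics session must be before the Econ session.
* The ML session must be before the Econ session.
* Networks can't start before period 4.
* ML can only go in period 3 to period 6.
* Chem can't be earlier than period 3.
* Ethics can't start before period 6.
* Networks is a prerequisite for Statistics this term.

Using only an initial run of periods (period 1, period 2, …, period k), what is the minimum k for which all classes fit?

7

The precedence chain requires at least 3 distinct periods.
Propagating the time windows through the other constraints, Econ can't land before period 7, so the schedule must run through at least period 7.
7 works (last occupied period: period 7): for example Statistics -> period 6; ML -> period 3; Crypto -> period 5; Econ -> period 7; Chem -> period 3; Logic -> period 1; Networks -> period 4; Databases -> period 1; Ethics -> period 6.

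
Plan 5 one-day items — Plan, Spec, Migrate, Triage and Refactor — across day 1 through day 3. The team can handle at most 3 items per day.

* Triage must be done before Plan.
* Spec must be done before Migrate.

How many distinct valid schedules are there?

Splitting on Plan: it can be day 2 (9), day 3 (18). Listing each branch's schedules as (Spec, Migrate, Triage, Refactor) by day number:
Plan=day 2: (1,2,1,1) (1,2,1,2) (1,2,1,3) (1,3,1,1) (1,3,1,2) (1,3,1,3) (2,3,1,1) (2,3,1,2) (2,3,1,3) — 9.
Plan=day 3: (1,2,1,1) (1,2,1,2) (1,2,1,3) (1,2,2,1) (1,2,2,2) (1,2,2,3) (1,3,1,1) (1,3,1,2) (1,3,1,3) (1,3,2,1) (1,3,2,2) (1,3,2,3) (2,3,1,1) (2,3,1,2) (2,3,1,3) (2,3,2,1) (2,3,2,2) (2,3,2,3) — 18.
Summing: 9 + 18 = 27.

27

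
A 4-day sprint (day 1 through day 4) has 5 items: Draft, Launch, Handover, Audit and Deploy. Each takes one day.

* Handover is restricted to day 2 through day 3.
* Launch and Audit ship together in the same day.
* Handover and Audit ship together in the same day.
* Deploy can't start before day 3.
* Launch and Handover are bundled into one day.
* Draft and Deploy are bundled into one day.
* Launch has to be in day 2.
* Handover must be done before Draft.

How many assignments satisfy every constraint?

Enumerating: Audit=day 2, Handover=day 2, Launch=day 2, Draft=day 3, Deploy=day 3 | Launch=day 2, Audit=day 2, Handover=day 2, Deploy=day 4, Draft=day 4.

2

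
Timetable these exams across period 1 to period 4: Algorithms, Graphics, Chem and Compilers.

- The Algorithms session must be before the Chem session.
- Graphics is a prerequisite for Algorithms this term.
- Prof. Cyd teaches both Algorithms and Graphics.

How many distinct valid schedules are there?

Splitting on Algorithms: it can be period 2 (8), period 3 (8). Listing each branch's schedules as (Graphics, Chem, Compilers) by period number:
Algorithms=period 2: (1,3,1) (1,3,2) (1,3,3) (1,3,4) (1,4,1) (1,4,2) (1,4,3) (1,4,4) — 8.
Algorithms=period 3: (1,4,1) (1,4,2) (1,4,3) (1,4,4) (2,4,1) (2,4,2) (2,4,3) (2,4,4) — 8.
Summing: 8 + 8 = 16.

16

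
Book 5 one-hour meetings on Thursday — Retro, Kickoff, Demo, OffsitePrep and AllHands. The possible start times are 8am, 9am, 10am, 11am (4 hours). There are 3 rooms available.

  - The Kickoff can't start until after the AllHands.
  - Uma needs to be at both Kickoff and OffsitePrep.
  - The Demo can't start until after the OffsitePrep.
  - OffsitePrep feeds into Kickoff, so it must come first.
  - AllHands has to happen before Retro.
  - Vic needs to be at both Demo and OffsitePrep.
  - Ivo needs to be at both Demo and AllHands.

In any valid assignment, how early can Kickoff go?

Precedence pushes Kickoff to at least 9am.
Kickoff at 9am is achievable: AllHands -> 8am, Retro -> 9am, Kickoff -> 9am, Demo -> 9am, OffsitePrep -> 8am.

9am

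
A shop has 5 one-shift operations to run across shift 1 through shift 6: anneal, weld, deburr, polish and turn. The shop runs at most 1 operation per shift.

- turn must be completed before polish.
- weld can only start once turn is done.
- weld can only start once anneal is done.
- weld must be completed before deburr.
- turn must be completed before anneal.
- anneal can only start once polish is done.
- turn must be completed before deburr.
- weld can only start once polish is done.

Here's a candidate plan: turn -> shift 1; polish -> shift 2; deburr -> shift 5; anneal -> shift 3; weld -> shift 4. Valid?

Valid

turn must be completed before polish — holds.
turn must be completed before deburr — holds.
weld can only start once polish is done — holds.
anneal can only start once polish is done — holds.
turn must be completed before anneal — holds.
weld can only start once anneal is done — holds.
weld must be completed before deburr — holds.
weld can only start once turn is done — holds.
The shop runs at most 1 operation per shift — holds.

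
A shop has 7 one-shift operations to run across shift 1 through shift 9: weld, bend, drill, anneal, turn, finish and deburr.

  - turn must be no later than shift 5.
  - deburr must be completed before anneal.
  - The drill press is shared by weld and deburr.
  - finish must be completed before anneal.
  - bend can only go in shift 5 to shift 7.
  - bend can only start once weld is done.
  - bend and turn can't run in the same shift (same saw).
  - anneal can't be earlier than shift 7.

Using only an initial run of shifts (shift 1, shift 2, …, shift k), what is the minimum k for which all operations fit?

The precedence chain requires at least 2 distinct shifts.
anneal can't be placed before shift 7, so the schedule must run through at least shift 7.
7 works (last occupied shift: shift 7): for example deburr -> shift 2; anneal -> shift 7; bend -> shift 5; finish -> shift 1; turn -> shift 1; drill -> shift 1; weld -> shift 1.

7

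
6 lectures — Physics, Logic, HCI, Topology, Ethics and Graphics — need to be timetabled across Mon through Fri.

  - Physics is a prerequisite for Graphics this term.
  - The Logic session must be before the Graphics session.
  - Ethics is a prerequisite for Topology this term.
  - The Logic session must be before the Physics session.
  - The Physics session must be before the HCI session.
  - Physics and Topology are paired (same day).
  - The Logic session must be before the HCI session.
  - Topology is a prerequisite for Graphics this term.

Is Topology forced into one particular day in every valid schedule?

No

Topology can be Tue (e.g. Ethics in Mon; Graphics in Wed; HCI in Wed; Physics in Tue; Logic in Mon; Topology in Tue) or Wed (e.g. Graphics -> Thu, Physics -> Wed, Logic -> Mon, HCI -> Thu, Topology -> Wed, Ethics -> Mon).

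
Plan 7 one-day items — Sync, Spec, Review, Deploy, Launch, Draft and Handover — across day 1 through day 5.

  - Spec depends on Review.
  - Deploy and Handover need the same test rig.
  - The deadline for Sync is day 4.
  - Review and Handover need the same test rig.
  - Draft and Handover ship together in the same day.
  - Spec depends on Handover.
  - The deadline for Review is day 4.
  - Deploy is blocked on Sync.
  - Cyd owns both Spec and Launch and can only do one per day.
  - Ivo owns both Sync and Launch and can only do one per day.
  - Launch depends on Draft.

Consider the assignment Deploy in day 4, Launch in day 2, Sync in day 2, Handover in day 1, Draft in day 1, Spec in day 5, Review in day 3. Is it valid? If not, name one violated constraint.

Invalid. Ivo owns both Sync and Launch and can only do one per day.

The deadline for Review is day 4 — holds.
Ivo owns both Sync and Launch and can only do one per day — violated.
Draft and Handover ship together in the same day — holds.
Spec depends on Review — holds.
Launch depends on Draft — holds.
Deploy is blocked on Sync — holds.
Spec depends on Handover — holds.
The deadline for Sync is day 4 — holds.
Deploy and Handover need the same test rig — holds.
Review and Handover need the same test rig — holds.
Cyd owns both Spec and Launch and can only do one per day — holds.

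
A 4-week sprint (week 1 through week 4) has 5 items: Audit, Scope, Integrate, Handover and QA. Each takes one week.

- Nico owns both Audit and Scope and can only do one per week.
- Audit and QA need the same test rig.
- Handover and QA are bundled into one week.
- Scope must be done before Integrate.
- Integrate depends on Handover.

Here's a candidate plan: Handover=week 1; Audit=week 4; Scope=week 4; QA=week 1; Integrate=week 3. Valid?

Integrate depends on Handover — holds.
Nico owns both Audit and Scope and can only do one per week — violated.
Handover and QA are bundled into one week — holds.
Audit and QA need the same test rig — holds.
Scope must be done before Integrate — violated.

Invalid. Nico owns both Audit and Scope and can only do one per week.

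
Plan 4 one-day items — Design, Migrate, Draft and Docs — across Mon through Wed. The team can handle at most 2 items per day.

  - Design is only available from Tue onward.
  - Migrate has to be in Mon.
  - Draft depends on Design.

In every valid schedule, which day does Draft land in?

Precedence pushes Draft to at least Wed.
So Draft is pinned to Wed.

Wed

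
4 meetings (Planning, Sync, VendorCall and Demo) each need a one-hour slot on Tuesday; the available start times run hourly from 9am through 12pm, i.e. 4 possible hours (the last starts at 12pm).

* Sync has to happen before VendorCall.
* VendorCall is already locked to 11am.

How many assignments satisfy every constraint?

32

Splitting on Planning: it can be 9am (8), 10am (8), 11am (8), 12pm (8). Listing each branch's schedules as (Sync, VendorCall, Demo):
Planning=9am: (9am,11am,9am) (9am,11am,10am) (9am,11am,11am) (9am,11am,12pm) (10am,11am,9am) (10am,11am,10am) (10am,11am,11am) (10am,11am,12pm) — 8.
Planning=10am: (9am,11am,9am) (9am,11am,10am) (9am,11am,11am) (9am,11am,12pm) (10am,11am,9am) (10am,11am,10am) (10am,11am,11am) (10am,11am,12pm) — 8.
Planning=11am: (9am,11am,9am) (9am,11am,10am) (9am,11am,11am) (9am,11am,12pm) (10am,11am,9am) (10am,11am,10am) (10am,11am,11am) (10am,11am,12pm) — 8.
Planning=12pm: (9am,11am,9am) (9am,11am,10am) (9am,11am,11am) (9am,11am,12pm) (10am,11am,9am) (10am,11am,10am) (10am,11am,11am) (10am,11am,12pm) — 8.
Summing: 8 + 8 + 8 + 8 = 32.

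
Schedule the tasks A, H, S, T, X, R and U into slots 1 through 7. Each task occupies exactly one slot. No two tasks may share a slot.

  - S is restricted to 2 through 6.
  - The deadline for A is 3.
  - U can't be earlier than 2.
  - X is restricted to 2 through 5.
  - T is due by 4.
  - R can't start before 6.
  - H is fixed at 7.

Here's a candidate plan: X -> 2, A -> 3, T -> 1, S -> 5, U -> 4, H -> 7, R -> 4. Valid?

R can't start before 6 — violated.
H is fixed at 7 — holds.
X is restricted to 2 through 5 — holds.
The deadline for A is 3 — holds.
No two tasks may share a slot — violated.
S is restricted to 2 through 6 — holds.
T is due by 4 — holds.
U can't be earlier than 2 — holds.

No — it violates: R can't start before 6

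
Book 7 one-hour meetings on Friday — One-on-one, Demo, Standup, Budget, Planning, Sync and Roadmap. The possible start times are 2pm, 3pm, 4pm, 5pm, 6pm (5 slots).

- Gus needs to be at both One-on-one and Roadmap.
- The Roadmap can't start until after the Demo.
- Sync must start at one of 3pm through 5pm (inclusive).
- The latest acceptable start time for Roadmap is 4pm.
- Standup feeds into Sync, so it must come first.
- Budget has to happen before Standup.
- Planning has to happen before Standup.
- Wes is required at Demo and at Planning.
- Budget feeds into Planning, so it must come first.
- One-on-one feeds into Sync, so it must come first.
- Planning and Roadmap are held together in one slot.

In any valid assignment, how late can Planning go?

3pm

Precedence pushes Planning to at least 3pm; downstream work caps Planning at 3pm.
Planning at 3pm is achievable: Budget=2pm; One-on-one=2pm; Demo=2pm; Sync=5pm; Planning=3pm; Standup=4pm; Roadmap=3pm.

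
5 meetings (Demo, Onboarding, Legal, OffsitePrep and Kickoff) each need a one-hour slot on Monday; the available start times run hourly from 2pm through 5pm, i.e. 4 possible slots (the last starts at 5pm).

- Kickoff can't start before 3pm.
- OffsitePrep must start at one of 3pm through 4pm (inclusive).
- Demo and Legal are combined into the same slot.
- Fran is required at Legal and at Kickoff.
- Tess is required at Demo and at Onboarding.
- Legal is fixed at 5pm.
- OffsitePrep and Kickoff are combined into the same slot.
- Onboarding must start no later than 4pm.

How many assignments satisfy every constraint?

6

Splitting on Onboarding: it can be 2pm (2), 3pm (2), 4pm (2). Listing each branch's schedules as (Demo, Legal, OffsitePrep, Kickoff):
Onboarding=2pm: (5pm,5pm,3pm,3pm) (5pm,5pm,4pm,4pm) — 2.
Onboarding=3pm: (5pm,5pm,3pm,3pm) (5pm,5pm,4pm,4pm) — 2.
Onboarding=4pm: (5pm,5pm,3pm,3pm) (5pm,5pm,4pm,4pm) — 2.
Summing: 2 + 2 + 2 = 6.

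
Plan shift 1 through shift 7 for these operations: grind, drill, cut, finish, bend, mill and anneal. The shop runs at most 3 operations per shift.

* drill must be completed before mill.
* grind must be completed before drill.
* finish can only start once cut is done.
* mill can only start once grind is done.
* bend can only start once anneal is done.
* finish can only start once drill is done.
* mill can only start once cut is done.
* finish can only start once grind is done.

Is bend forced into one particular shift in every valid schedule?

bend can be shift 2 (e.g. finish in shift 3, grind in shift 1, cut in shift 1, bend in shift 2, drill in shift 2, mill in shift 3, anneal in shift 1) or shift 3 (e.g. bend -> shift 3; grind -> shift 1; cut -> shift 1; finish -> shift 3; anneal -> shift 1; drill -> shift 2; mill -> shift 3).

No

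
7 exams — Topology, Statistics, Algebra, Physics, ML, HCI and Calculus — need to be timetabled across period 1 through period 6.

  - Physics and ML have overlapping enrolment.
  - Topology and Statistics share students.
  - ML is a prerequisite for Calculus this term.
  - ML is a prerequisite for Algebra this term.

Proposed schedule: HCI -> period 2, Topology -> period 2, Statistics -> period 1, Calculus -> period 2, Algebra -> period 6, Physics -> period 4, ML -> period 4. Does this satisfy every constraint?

Physics and ML have overlapping enrolment — violated.
ML is a prerequisite for Algebra this term — holds.
Topology and Statistics share students — holds.
ML is a prerequisite for Calculus this term — violated.

No — it violates: ML is a prerequisite for Calculus this term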